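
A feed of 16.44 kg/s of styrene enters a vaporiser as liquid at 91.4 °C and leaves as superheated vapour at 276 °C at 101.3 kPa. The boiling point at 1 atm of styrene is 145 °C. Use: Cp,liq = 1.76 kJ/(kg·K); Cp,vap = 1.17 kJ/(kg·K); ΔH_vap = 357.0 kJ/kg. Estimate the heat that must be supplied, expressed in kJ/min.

Q = 596000 kJ/min

liquid 91.4→145 °C: 94.336 kJ/kg
vaporisation at 145 °C: 357 kJ/kg
vapour 145→276 °C: 153.27 kJ/kg
Δh = 94.336 + 357 + 153.27 = 604.61 kJ/kg
Q = ṁ·Δh = 16.44 kg/s × 604.61 kJ/kg = 9939.7 kJ/s
|Q| = 9939.7 kW = 596380 kJ/min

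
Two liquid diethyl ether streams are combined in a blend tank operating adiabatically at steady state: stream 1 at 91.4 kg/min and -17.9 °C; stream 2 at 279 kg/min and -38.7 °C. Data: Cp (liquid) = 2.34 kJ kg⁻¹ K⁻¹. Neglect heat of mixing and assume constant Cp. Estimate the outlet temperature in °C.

Energy balance with Q = 0: Σ ṁᵢCp,ᵢ(T_out − Tᵢ) = 0
Σ ṁᵢCp,ᵢTᵢ = 91.4×2.34×-17.9 + 279×2.34×-38.7 = -29094
Σ ṁᵢCp,ᵢ = 91.4×2.34 + 279×2.34 = 866.74
T_out = -29094 / 866.74 = -33.567 °C

T_out = -33.6 °C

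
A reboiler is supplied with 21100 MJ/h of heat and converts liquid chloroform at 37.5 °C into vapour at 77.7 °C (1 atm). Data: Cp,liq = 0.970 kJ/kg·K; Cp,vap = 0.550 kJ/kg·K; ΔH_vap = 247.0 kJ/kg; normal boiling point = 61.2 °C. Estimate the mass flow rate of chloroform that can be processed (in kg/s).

Δh = 0.970×(61.2−37.5) + 247.0 + 0.550×(77.7−61.2) = 279.06 kJ/kg
Q = 21100 MJ/h = 5861.1 kJ/s = 5861.1 kJ/s
ṁ = Q/Δh = 5861.1 / 279.06 = 21.003 kg/s

ṁ = 21.0 kg/s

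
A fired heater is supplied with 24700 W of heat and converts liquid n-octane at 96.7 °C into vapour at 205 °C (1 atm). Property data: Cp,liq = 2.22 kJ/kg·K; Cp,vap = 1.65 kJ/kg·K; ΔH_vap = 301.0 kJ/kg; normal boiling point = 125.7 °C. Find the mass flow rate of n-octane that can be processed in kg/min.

ṁ = 2.99 kg/min

Δh = 2.22×(125.7−96.7) + 301.0 + 1.65×(205−125.7) = 496.23 kJ/kg
Q = 24700 W = 24.7 kJ/s = 1482 kJ/min
ṁ = Q/Δh = 1482 / 496.23 = 2.9865 kg/min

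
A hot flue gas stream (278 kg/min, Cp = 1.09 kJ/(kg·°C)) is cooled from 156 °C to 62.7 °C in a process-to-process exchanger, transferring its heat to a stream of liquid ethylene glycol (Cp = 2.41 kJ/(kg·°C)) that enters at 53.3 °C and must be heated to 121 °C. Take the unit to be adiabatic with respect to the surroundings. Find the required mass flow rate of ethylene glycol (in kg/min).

ṁ_c = 173 kg/min

Heat released by hot stream: Q = 278 × 1.09 × (156 − 62.7) = 28272 kJ/min
Energy balance on cold side (adiabatic exchanger): Q = ṁ_c·Cp_c·(T_c,out − T_c,in)
ṁ_c = 28272 / [2.41 × (121 − 53.3)] = 173.28 kg/min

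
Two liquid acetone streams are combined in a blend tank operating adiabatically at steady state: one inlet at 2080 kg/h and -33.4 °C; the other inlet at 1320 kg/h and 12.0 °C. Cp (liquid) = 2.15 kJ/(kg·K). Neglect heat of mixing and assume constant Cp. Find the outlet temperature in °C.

Energy balance with Q = 0: Σ ṁᵢCp,ᵢ(T_out − Tᵢ) = 0
T_out = Σ ṁᵢCp,ᵢTᵢ / Σ ṁᵢCp,ᵢ
      = -115310 / 7310 = -15.774 °C

T_out = -15.8 °C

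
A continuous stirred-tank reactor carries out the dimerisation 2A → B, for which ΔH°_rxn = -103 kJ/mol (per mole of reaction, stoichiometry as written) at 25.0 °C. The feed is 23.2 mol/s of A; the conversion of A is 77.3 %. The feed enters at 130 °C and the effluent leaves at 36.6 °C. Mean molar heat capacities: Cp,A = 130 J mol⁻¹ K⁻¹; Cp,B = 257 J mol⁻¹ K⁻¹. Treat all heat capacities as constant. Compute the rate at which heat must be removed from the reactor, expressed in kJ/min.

Q_out = 72300 kJ/min

Extent of reaction ξ = 0.773 × 23.2 / 2 = 8.9668 mol/s
Reaction term: ξ·ΔH°_rxn = 8.9668 × -103 = -923.58 kJ/s
Sensible, feed 130→25 °C: -316.68 kJ/s
Outlet flows (mol/s): A 5.2664, B 8.9668
Sensible, products 25→36.6 °C: 34.674 kJ/s
Q = ΔH = -1205.6 kJ/s = -1205.6 kW
Heat removed = 72335 kJ/min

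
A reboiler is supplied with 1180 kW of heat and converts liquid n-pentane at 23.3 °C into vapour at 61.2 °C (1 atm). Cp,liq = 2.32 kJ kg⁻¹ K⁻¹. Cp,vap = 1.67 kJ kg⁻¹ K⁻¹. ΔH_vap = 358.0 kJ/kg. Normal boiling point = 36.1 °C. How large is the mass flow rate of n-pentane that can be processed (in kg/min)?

Δh = 2.32×(36.1−23.3) + 358.0 + 1.67×(61.2−36.1) = 429.61 kJ/kg
Q = 1180 kW = 1180 kJ/s = 70800 kJ/min
ṁ = Q/Δh = 70800 / 429.61 = 164.8 kg/min

ṁ = 165 kg/min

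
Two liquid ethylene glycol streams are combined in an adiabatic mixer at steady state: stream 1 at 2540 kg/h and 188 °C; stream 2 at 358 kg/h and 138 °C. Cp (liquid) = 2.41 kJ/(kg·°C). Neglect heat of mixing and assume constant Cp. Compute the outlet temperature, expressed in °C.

Energy balance with Q = 0: Σ ṁᵢCp,ᵢ(T_out − Tᵢ) = 0
T_out = Σ ṁᵢCp,ᵢTᵢ / Σ ṁᵢCp,ᵢ
      = 1.2699e+06 / 6984.2 = 181.82 °C

T_out = 182 °C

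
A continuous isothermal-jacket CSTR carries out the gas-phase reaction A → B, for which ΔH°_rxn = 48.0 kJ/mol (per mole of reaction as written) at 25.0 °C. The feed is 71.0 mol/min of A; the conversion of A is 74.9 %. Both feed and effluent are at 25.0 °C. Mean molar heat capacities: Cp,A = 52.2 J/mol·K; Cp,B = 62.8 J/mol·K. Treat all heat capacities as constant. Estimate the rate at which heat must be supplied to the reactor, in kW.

Q_in = 42.5 kW

Extent of reaction ξ = 0.749 × 71.0 = 53.179 mol/min
Reaction term: ξ·ΔH°_rxn = 53.179 × 48.0 = 2552.6 kJ/min
Q = ΔH = 2552.6 kJ/min = 42.543 kW
Heat supplied = 42.543 kW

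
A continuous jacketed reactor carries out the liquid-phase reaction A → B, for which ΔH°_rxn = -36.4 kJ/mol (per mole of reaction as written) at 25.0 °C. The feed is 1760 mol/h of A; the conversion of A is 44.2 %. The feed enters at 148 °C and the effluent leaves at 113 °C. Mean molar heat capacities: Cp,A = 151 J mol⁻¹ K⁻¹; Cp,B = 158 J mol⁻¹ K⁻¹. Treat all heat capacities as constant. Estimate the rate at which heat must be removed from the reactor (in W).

Q_out = 10300 W

Extent of reaction ξ = 0.442 × 1760 = 777.92 mol/h
Reaction term: ξ·ΔH°_rxn = 777.92 × -36.4 = -28316 kJ/h
Sensible, feed 148→25 °C: -32688 kJ/h
Outlet flows (mol/h): A 982.08, B 777.92
Sensible, products 25→113 °C: 23866 kJ/h
Q = ΔH = -37139 kJ/h = -10.316 kW
Heat removed = 10316 W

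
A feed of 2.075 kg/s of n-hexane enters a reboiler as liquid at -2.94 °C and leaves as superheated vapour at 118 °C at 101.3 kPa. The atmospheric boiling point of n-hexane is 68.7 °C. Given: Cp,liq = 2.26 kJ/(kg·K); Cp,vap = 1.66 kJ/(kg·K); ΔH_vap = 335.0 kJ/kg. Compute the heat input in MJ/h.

liquid -2.94→68.7 °C: 161.91 kJ/kg
vaporisation at 68.7 °C: 335 kJ/kg
vapour 68.7→118 °C: 81.838 kJ/kg
Δh = 161.91 + 335 + 81.838 = 578.74 kJ/kg
Q = ṁ·Δh = 2.075 kg/s × 578.74 kJ/kg = 1200.9 kJ/s
|Q| = 1200.9 kW = 4323.2 MJ/h

Q = 4320 MJ/h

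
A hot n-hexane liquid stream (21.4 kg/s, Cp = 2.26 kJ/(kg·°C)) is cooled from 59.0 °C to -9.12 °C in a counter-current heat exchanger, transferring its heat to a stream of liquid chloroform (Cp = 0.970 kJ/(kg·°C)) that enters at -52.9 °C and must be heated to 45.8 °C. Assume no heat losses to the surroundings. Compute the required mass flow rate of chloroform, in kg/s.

ṁ_c = 34.4 kg/s

Heat released by hot stream: Q = 21.4 × 2.26 × (59.0 − -9.12) = 3294.6 kJ/s
Energy balance on cold side (adiabatic exchanger): Q = ṁ_c·Cp_c·(T_c,out − T_c,in)
ṁ_c = 3294.6 / [0.970 × (45.8 − -52.9)] = 34.412 kg/s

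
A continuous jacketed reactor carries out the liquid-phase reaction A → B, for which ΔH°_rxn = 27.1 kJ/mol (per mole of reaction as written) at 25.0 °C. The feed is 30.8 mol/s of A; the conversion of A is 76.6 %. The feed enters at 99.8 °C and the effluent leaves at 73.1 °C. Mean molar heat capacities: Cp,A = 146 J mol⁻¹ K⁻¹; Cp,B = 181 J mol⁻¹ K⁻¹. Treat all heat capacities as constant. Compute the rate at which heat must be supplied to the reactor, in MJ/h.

Extent of reaction ξ = 0.766 × 30.8 = 23.593 mol/s
Reaction term: ξ·ΔH°_rxn = 23.593 × 27.1 = 639.36 kJ/s
Sensible, feed 99.8→25 °C: -336.36 kJ/s
Outlet flows (mol/s): A 7.2072, B 23.593
Sensible, products 25→73.1 °C: 256.01 kJ/s
Q = ΔH = 559.02 kJ/s = 559.02 kW
Heat supplied = 2012.5 MJ/h

Q_in = 2010 MJ/h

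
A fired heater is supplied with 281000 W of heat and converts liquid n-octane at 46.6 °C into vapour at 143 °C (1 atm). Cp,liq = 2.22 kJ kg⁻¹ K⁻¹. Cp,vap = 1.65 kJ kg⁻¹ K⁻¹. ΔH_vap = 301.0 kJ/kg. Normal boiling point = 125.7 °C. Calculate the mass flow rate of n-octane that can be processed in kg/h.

ṁ = 2000 kg/h

Δh = 2.22×(125.7−46.6) + 301.0 + 1.65×(143−125.7) = 505.15 kJ/kg
Q = 281000 W = 281 kJ/s = 1.0116e+06 kJ/h
ṁ = Q/Δh = 1.0116e+06 / 505.15 = 2002.6 kg/h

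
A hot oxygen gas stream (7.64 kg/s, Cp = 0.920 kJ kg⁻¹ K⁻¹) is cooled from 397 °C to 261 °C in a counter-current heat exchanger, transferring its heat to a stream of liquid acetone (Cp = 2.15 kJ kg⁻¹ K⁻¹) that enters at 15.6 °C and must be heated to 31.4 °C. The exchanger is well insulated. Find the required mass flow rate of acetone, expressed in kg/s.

ṁ_c = 28.1 kg/s

Heat released by hot stream: Q = 7.64 × 0.920 × (397 − 261) = 955.92 kJ/s
Energy balance on cold side (adiabatic exchanger): Q = ṁ_c·Cp_c·(T_c,out − T_c,in)
ṁ_c = 955.92 / [2.15 × (31.4 − 15.6)] = 28.14 kg/s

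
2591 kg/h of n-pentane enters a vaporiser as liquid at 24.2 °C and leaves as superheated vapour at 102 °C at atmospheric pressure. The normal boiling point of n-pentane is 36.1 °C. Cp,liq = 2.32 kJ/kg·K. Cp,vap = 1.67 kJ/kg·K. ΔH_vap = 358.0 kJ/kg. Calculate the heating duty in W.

liquid 24.2→36.1 °C: 27.608 kJ/kg
vaporisation at 36.1 °C: 358 kJ/kg
vapour 36.1→102 °C: 110.05 kJ/kg
Δh = 27.608 + 358 + 110.05 = 495.66 kJ/kg
Q = ṁ·Δh = 2591 kg/h × 495.66 kJ/kg = 1.2843e+06 kJ/h
|Q| = 356.74 kW = 356740 W

Q = 357000 W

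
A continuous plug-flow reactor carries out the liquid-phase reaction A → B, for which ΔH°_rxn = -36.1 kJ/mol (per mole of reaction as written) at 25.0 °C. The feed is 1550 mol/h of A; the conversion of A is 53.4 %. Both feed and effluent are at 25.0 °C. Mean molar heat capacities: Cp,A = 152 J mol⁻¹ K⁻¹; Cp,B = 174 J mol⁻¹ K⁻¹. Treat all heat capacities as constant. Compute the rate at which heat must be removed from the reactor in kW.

Q_out = 8.30 kW

Extent of reaction ξ = 0.534 × 1550 = 827.7 mol/h
Reaction term: ξ·ΔH°_rxn = 827.7 × -36.1 = -29880 kJ/h
Q = ΔH = -29880 kJ/h = -8.3 kW
Heat removed = 8.3 kW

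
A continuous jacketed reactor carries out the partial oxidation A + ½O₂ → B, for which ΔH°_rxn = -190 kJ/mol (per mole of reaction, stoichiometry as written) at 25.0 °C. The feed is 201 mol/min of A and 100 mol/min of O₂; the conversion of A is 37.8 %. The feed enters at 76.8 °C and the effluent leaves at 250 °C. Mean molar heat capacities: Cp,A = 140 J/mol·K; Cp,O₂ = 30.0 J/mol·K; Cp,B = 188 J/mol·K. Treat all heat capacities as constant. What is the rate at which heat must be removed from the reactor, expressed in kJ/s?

Q_out = 141 kJ/s

Extent of reaction ξ = 0.378 × 201 = 75.978 mol/min
Reaction term: ξ·ΔH°_rxn = 75.978 × -190 = -14436 kJ/min
Sensible, feed 76.8→25 °C: -1613.1 kJ/min
Outlet flows (mol/min): A 125.02, O₂ 62.011, B 75.978
Sensible, products 25→250 °C: 7570.6 kJ/min
Q = ΔH = -8478.2 kJ/min = -141.3 kW
Heat removed = 141.3 kJ/s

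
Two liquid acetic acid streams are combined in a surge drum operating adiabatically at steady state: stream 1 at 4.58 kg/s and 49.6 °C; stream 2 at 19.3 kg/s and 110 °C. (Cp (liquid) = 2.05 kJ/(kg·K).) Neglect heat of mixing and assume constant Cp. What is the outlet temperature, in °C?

Adiabatic, steady state ⇒ Σ ṁᵢCp,ᵢ(T_out − Tᵢ) = 0
Σ ṁᵢCp,ᵢTᵢ = 4.58×2.05×49.6 + 19.3×2.05×110 = 4817.8
Σ ṁᵢCp,ᵢ = 4.58×2.05 + 19.3×2.05 = 48.954
T_out = 4817.8 / 48.954 = 98.416 °C

T_out = 98.4 °C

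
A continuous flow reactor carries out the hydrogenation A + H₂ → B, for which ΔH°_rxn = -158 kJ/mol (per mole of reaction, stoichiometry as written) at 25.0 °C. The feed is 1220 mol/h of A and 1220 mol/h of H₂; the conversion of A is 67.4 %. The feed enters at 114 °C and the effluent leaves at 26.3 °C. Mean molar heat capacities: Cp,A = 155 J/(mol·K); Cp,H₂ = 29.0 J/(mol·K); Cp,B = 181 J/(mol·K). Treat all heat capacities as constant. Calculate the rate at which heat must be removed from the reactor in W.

Q_out = 41600 W

Extent of reaction ξ = 0.674 × 1220 = 822.28 mol/h
Reaction term: ξ·ΔH°_rxn = 822.28 × -158 = -129920 kJ/h
Sensible, feed 114→25 °C: -19979 kJ/h
Outlet flows (mol/h): A 397.72, H₂ 397.72, B 822.28
Sensible, products 25→26.3 °C: 288.62 kJ/h
Q = ΔH = -149610 kJ/h = -41.558 kW
Heat removed = 41558 W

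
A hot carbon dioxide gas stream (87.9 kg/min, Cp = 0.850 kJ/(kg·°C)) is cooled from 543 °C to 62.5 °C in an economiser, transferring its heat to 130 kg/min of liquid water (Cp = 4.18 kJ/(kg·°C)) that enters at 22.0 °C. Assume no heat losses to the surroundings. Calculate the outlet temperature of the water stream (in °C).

T_c,out = 88.1 °C

Heat released by hot stream: Q = 87.9 × 0.850 × (543 − 62.5) = 35901 kJ/min
Energy balance on cold side (adiabatic exchanger): Q = ṁ_c·Cp_c·(T_c,out − T_c,in)
T_c,out = 22.0 + 35901/(130 × 4.18) = 88.067 °C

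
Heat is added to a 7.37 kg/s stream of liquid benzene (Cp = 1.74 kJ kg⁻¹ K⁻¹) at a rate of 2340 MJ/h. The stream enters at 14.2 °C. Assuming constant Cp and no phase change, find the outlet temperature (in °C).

Q = 2340 MJ/h = 650 kJ/s
ΔT = Q/(ṁ·Cp) = 650/(7.37×1.74) = 50.687 K
T_out = 14.2 + 50.687 = 64.887 °C

T_out = 64.9 °C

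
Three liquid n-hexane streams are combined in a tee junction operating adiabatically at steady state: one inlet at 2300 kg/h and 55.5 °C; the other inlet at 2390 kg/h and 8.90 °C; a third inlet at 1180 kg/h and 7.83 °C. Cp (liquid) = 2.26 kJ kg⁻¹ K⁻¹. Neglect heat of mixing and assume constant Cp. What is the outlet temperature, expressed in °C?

T_out = 26.9 °C

Energy balance with Q = 0: Σ ṁᵢCp,ᵢ(T_out − Tᵢ) = 0
T_out = Σ ṁᵢCp,ᵢTᵢ / Σ ṁᵢCp,ᵢ
      = 357440 / 13266 = 26.944 °C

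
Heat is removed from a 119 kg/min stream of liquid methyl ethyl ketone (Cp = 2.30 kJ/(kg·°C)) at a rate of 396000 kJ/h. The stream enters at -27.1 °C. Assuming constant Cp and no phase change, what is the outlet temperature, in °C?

Q = 396000 kJ/h = 6600 kJ/min
ΔT = Q/(ṁ·Cp) = 6600/(119×2.30) = 24.114 K
T_out = -27.1 − 24.114 = -51.214 °C

T_out = -51.2 °C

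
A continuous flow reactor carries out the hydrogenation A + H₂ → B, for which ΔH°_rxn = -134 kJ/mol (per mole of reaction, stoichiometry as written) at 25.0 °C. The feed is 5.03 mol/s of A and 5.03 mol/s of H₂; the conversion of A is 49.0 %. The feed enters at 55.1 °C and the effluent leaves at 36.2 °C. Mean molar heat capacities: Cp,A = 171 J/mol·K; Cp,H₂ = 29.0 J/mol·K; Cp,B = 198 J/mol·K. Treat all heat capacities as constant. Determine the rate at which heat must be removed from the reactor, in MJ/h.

Q_out = 1260 MJ/h

Extent of reaction ξ = 0.490 × 5.03 = 2.4647 mol/s
Reaction term: ξ·ΔH°_rxn = 2.4647 × -134 = -330.27 kJ/s
Sensible, feed 55.1→25 °C: -30.281 kJ/s
Outlet flows (mol/s): A 2.5653, H₂ 2.5653, B 2.4647
Sensible, products 25→36.2 °C: 11.212 kJ/s
Q = ΔH = -349.34 kJ/s = -349.34 kW
Heat removed = 1257.6 MJ/h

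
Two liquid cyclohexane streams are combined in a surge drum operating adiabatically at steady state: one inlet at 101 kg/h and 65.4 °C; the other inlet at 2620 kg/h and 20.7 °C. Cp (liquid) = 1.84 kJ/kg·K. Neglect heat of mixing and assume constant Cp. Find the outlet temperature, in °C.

T_out = 22.4 °C

Adiabatic, steady state ⇒ Σ ṁᵢCp,ᵢ(T_out − Tᵢ) = 0
Σ ṁᵢCp,ᵢTᵢ = 101×1.84×65.4 + 2620×1.84×20.7 = 111940
Σ ṁᵢCp,ᵢ = 101×1.84 + 2620×1.84 = 5006.6
T_out = 111940 / 5006.6 = 22.359 °C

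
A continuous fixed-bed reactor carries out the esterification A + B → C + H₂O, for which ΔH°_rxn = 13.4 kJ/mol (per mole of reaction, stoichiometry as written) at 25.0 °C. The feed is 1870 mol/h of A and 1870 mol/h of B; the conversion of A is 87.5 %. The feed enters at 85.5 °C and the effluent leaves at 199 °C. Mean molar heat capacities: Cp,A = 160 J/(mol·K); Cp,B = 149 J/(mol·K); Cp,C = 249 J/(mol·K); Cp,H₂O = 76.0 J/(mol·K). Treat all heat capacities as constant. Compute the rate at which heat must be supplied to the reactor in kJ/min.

Q_in = 1530 kJ/min

Extent of reaction ξ = 0.875 × 1870 = 1636.2 mol/h
Reaction term: ξ·ΔH°_rxn = 1636.2 × 13.4 = 21926 kJ/h
Sensible, feed 85.5→25 °C: -34959 kJ/h
Outlet flows (mol/h): A 233.75, B 233.75, C 1636.2, H₂O 1636.2
Sensible, products 25→199 °C: 105100 kJ/h
Q = ΔH = 92065 kJ/h = 25.574 kW
Heat supplied = 1534.4 kJ/min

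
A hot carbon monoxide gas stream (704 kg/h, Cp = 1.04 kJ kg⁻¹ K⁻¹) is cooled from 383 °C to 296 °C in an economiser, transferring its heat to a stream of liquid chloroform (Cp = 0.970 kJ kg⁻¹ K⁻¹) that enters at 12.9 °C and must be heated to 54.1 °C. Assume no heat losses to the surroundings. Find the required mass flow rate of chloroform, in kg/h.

ṁ_c = 1590 kg/h

Heat released by hot stream: Q = 704 × 1.04 × (383 − 296) = 63698 kJ/h
Energy balance on cold side (adiabatic exchanger): Q = ṁ_c·Cp_c·(T_c,out − T_c,in)
ṁ_c = 63698 / [0.970 × (54.1 − 12.9)] = 1593.9 kg/h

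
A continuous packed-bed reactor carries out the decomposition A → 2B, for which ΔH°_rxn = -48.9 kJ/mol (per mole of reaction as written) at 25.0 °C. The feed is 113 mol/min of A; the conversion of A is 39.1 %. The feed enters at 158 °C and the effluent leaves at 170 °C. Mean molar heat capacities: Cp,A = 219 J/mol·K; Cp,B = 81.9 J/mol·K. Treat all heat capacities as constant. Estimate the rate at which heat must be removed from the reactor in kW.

Q_out = 37.0 kW

Extent of reaction ξ = 0.391 × 113 = 44.183 mol/min
Reaction term: ξ·ΔH°_rxn = 44.183 × -48.9 = -2160.5 kJ/min
Sensible, feed 158→25 °C: -3291.4 kJ/min
Outlet flows (mol/min): A 68.817, B 88.366
Sensible, products 25→170 °C: 3234.7 kJ/min
Q = ΔH = -2217.2 kJ/min = -36.954 kW
Heat removed = 36.954 kW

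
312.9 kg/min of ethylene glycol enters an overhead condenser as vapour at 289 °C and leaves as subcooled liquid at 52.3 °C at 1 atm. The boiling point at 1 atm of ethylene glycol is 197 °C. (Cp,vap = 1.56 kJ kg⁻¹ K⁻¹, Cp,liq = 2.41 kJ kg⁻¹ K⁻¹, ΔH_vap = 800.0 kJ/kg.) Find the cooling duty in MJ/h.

vapour 289→197 °C: -143.52 kJ/kg
condensation at 197 °C: -800 kJ/kg
liquid 197→52.3 °C: -348.73 kJ/kg
Δh = -143.52 + -800 + -348.73 = -1292.2 kJ/kg
Q = ṁ·Δh = 312.9 kg/min × -1292.2 kJ/kg = -404340 kJ/min
|Q| = 6739.1 kW = 24261 MJ/h

Q_c = 24300 MJ/h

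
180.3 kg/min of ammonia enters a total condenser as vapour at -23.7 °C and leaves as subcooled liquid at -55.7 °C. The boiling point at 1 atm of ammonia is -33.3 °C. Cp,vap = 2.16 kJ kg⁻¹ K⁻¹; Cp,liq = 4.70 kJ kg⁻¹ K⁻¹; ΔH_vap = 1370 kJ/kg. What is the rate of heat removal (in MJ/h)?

vapour -23.7→-33.3 °C: -20.736 kJ/kg
condensation at -33.3 °C: -1370 kJ/kg
liquid -33.3→-55.7 °C: -105.28 kJ/kg
Δh = -20.736 + -1370 + -105.28 = -1496 kJ/kg
Q = ṁ·Δh = 180.3 kg/min × -1496 kJ/kg = -269730 kJ/min
|Q| = 4495.5 kW = 16184 MJ/h

Q_c = 16200 MJ/h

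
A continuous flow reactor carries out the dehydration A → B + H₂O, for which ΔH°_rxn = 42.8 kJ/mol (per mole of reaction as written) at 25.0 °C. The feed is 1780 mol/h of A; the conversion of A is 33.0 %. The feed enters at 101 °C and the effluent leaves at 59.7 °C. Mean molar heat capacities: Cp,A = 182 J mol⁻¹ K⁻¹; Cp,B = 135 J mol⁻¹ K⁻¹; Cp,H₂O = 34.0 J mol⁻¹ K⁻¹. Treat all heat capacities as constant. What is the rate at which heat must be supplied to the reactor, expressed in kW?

Q_in = 3.19 kW

Extent of reaction ξ = 0.330 × 1780 = 587.4 mol/h
Reaction term: ξ·ΔH°_rxn = 587.4 × 42.8 = 25141 kJ/h
Sensible, feed 101→25 °C: -24621 kJ/h
Outlet flows (mol/h): A 1192.6, B 587.4, H₂O 587.4
Sensible, products 25→59.7 °C: 10976 kJ/h
Q = ΔH = 11496 kJ/h = 3.1934 kW
Heat supplied = 3.1934 kW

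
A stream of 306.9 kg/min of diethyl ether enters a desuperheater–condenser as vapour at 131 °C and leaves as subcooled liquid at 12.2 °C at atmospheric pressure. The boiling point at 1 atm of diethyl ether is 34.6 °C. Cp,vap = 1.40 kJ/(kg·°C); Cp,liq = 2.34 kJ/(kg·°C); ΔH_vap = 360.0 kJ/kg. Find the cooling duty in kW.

Q_c = 2800 kW

vapour 131→34.6 °C: -134.96 kJ/kg
condensation at 34.6 °C: -360 kJ/kg
liquid 34.6→12.2 °C: -52.416 kJ/kg
Δh = -134.96 + -360 + -52.416 = -547.38 kJ/kg
Q = ṁ·Δh = 306.9 kg/min × -547.38 kJ/kg = -167990 kJ/min
|Q| = 2799.8 kW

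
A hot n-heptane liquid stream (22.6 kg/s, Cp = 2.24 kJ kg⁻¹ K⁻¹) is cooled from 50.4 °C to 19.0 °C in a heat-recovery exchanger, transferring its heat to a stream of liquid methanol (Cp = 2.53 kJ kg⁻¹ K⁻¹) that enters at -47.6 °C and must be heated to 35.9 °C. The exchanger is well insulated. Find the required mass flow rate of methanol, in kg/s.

Heat released by hot stream: Q = 22.6 × 2.24 × (50.4 − 19.0) = 1589.6 kJ/s
Energy balance on cold side (adiabatic exchanger): Q = ṁ_c·Cp_c·(T_c,out − T_c,in)
ṁ_c = 1589.6 / [2.53 × (35.9 − -47.6)] = 7.5245 kg/s

ṁ_c = 7.52 kg/s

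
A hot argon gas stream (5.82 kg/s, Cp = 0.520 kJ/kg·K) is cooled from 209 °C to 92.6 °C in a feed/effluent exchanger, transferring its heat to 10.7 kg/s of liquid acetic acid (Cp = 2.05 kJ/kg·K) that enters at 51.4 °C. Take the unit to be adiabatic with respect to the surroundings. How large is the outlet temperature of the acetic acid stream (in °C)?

Heat released by hot stream: Q = 5.82 × 0.520 × (209 − 92.6) = 352.27 kJ/s
Energy balance on cold side (adiabatic exchanger): Q = ṁ_c·Cp_c·(T_c,out − T_c,in)
T_c,out = 51.4 + 352.27/(10.7 × 2.05) = 67.46 °C

T_c,out = 67.5 °C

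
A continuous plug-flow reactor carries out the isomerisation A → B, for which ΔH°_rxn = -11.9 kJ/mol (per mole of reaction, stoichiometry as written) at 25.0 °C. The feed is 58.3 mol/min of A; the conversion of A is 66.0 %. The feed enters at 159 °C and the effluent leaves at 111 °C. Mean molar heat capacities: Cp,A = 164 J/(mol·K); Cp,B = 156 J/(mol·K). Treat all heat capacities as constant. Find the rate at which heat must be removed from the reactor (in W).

Q_out = 15700 W

Extent of reaction ξ = 0.660 × 58.3 = 38.478 mol/min
Reaction term: ξ·ΔH°_rxn = 38.478 × -11.9 = -457.89 kJ/min
Sensible, feed 159→25 °C: -1281.2 kJ/min
Outlet flows (mol/min): A 19.822, B 38.478
Sensible, products 25→111 °C: 795.79 kJ/min
Q = ΔH = -943.3 kJ/min = -15.722 kW
Heat removed = 15722 W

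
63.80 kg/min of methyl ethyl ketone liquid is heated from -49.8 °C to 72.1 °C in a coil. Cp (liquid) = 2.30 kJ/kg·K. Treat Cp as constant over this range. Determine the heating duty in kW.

Q = ṁ·Cp·ΔT = 63.80 × 2.30 × (72.1 − -49.8) = 17888 kJ/min
Converting: 17888 / 60 s = 298.13 kW

Q = 298 kW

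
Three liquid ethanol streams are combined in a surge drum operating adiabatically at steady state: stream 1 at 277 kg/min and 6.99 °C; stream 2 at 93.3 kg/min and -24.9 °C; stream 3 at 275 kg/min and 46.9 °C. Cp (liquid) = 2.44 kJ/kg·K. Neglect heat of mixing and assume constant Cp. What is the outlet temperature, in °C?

Energy balance with Q = 0: Σ ṁᵢCp,ᵢ(T_out − Tᵢ) = 0
T_out = Σ ṁᵢCp,ᵢTᵢ / Σ ṁᵢCp,ᵢ
      = 30526 / 1574.5 = 19.387 °C

T_out = 19.4 °C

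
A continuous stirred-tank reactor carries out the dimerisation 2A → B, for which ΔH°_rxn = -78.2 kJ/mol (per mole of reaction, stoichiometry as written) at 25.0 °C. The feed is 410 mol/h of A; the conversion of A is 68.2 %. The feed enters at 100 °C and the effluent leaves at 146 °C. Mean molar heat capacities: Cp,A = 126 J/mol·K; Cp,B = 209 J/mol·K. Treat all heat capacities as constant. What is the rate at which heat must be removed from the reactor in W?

Extent of reaction ξ = 0.682 × 410 / 2 = 139.81 mol/h
Reaction term: ξ·ΔH°_rxn = 139.81 × -78.2 = -10933 kJ/h
Sensible, feed 100→25 °C: -3874.5 kJ/h
Outlet flows (mol/h): A 130.38, B 139.81
Sensible, products 25→146 °C: 5523.4 kJ/h
Q = ΔH = -9284.2 kJ/h = -2.5789 kW
Heat removed = 2578.9 W

Q_out = 2580 W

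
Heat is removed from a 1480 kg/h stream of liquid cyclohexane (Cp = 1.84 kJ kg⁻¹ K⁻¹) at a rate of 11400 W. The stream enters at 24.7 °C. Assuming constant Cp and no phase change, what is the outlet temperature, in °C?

T_out = 9.63 °C

Q = 11400 W = 41040 kJ/h
ΔT = Q/(ṁ·Cp) = 41040/(1480×1.84) = 15.071 K
T_out = 24.7 − 15.071 = 9.6295 °C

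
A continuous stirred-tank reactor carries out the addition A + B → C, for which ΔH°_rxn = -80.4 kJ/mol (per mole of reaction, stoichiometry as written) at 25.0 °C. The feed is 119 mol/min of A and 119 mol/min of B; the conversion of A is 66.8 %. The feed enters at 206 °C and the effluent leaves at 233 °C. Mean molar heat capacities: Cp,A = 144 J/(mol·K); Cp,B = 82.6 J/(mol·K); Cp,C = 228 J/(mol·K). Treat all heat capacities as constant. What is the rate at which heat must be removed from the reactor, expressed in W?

Q_out = 94000 W

Extent of reaction ξ = 0.668 × 119 = 79.492 mol/min
Reaction term: ξ·ΔH°_rxn = 79.492 × -80.4 = -6391.2 kJ/min
Sensible, feed 206→25 °C: -4880.7 kJ/min
Outlet flows (mol/min): A 39.508, B 39.508, C 79.492
Sensible, products 25→233 °C: 5632 kJ/min
Q = ΔH = -5639.9 kJ/min = -93.999 kW
Heat removed = 93999 W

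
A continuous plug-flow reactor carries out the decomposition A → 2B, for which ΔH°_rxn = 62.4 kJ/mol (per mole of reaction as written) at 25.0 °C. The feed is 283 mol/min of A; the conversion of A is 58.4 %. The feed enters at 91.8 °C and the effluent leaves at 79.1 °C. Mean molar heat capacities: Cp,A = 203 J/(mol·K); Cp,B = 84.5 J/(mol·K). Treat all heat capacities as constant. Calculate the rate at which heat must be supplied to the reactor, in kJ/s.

Q_in = 155 kJ/s

Extent of reaction ξ = 0.584 × 283 = 165.27 mol/min
Reaction term: ξ·ΔH°_rxn = 165.27 × 62.4 = 10313 kJ/min
Sensible, feed 91.8→25 °C: -3837.6 kJ/min
Outlet flows (mol/min): A 117.73, B 330.54
Sensible, products 25→79.1 °C: 2804 kJ/min
Q = ΔH = 9279.4 kJ/min = 154.66 kW
Heat supplied = 154.66 kJ/s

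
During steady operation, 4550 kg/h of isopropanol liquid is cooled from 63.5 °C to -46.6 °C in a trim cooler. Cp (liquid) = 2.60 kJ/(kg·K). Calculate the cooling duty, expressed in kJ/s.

Q_c = 362 kJ/s

Q = ṁ·Cp·ΔT = 4550 × 2.60 × (-46.6 − 63.5) = -1.3025e+06 kJ/h
Converting: 1.3025e+06 / 3600 s = 361.8 kW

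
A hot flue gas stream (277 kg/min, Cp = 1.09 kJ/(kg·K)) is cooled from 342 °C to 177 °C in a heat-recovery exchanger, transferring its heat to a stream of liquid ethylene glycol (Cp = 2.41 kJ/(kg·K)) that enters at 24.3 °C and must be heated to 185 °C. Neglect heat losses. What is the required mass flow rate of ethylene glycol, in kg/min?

Heat released by hot stream: Q = 277 × 1.09 × (342 − 177) = 49818 kJ/min
Energy balance on cold side (adiabatic exchanger): Q = ṁ_c·Cp_c·(T_c,out − T_c,in)
ṁ_c = 49818 / [2.41 × (185 − 24.3)] = 128.63 kg/min

ṁ_c = 129 kg/min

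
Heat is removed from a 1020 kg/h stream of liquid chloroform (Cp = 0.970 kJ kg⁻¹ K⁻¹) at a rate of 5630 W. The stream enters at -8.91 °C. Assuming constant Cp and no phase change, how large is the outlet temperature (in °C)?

T_out = -29.4 °C

Q = 5630 W = 20268 kJ/h
ΔT = Q/(ṁ·Cp) = 20268/(1020×0.970) = 20.485 K
T_out = -8.91 − 20.485 = -29.395 °C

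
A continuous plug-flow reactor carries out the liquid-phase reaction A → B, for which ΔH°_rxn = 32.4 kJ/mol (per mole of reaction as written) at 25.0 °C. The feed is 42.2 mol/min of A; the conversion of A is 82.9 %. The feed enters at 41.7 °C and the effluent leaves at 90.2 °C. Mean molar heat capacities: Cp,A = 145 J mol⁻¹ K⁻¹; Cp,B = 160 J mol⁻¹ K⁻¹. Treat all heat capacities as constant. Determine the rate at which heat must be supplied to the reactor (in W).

Q_in = 24400 W

Extent of reaction ξ = 0.829 × 42.2 = 34.984 mol/min
Reaction term: ξ·ΔH°_rxn = 34.984 × 32.4 = 1133.5 kJ/min
Sensible, feed 41.7→25 °C: -102.19 kJ/min
Outlet flows (mol/min): A 7.2162, B 34.984
Sensible, products 25→90.2 °C: 433.17 kJ/min
Q = ΔH = 1464.5 kJ/min = 24.408 kW
Heat supplied = 24408 W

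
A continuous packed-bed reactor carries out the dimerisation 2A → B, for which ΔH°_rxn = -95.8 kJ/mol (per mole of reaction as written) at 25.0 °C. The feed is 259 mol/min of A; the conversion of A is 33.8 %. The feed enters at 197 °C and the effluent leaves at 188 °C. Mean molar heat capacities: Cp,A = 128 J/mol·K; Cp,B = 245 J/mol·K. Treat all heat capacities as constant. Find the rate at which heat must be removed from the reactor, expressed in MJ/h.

Extent of reaction ξ = 0.338 × 259 / 2 = 43.771 mol/min
Reaction term: ξ·ΔH°_rxn = 43.771 × -95.8 = -4193.3 kJ/min
Sensible, feed 197→25 °C: -5702.1 kJ/min
Outlet flows (mol/min): A 171.46, B 43.771
Sensible, products 25→188 °C: 5325.3 kJ/min
Q = ΔH = -4570.1 kJ/min = -76.169 kW
Heat removed = 274.21 MJ/h

Q_out = 274 MJ/h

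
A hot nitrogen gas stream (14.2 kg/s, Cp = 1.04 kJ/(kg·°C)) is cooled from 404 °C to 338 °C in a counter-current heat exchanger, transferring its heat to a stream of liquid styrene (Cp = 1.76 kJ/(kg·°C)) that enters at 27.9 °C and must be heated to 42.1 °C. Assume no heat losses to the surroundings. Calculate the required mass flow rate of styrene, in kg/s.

ṁ_c = 39.0 kg/s

Heat released by hot stream: Q = 14.2 × 1.04 × (404 − 338) = 974.69 kJ/s
Energy balance on cold side (adiabatic exchanger): Q = ṁ_c·Cp_c·(T_c,out − T_c,in)
ṁ_c = 974.69 / [1.76 × (42.1 − 27.9)] = 39 kg/s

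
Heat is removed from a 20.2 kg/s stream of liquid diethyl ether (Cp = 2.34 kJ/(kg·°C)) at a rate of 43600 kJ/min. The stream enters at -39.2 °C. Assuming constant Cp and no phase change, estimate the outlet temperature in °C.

Q = 43600 kJ/min = 726.67 kJ/s
ΔT = Q/(ṁ·Cp) = 726.67/(20.2×2.34) = 15.373 K
T_out = -39.2 − 15.373 = -54.573 °C

T_out = -54.6 °C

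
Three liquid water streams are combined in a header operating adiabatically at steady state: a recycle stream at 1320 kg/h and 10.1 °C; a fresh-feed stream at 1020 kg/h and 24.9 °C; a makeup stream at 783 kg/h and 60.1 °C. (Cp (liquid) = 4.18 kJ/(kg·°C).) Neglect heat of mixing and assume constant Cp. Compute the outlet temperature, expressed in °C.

T_out = 27.5 °C

Energy balance with Q = 0: Σ ṁᵢCp,ᵢ(T_out − Tᵢ) = 0
T_out = Σ ṁᵢCp,ᵢTᵢ / Σ ṁᵢCp,ᵢ
      = 358600 / 13054 = 27.47 °C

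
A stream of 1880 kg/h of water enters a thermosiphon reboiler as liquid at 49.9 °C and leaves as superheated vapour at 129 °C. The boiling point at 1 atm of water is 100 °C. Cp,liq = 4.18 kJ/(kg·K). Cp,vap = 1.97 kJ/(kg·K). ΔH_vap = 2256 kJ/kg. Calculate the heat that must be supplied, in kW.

Q = 1320 kW

liquid 49.9→100 °C: 209.42 kJ/kg
vaporisation at 100 °C: 2256 kJ/kg
vapour 100→129 °C: 57.13 kJ/kg
Δh = 209.42 + 2256 + 57.13 = 2522.5 kJ/kg
Q = ṁ·Δh = 1880 kg/h × 2522.5 kJ/kg = 4.7424e+06 kJ/h
|Q| = 1317.3 kW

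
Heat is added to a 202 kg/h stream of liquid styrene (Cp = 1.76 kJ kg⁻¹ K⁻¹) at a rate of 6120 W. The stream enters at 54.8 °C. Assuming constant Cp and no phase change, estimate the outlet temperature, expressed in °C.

T_out = 117 °C

Q = 6120 W = 22032 kJ/h
ΔT = Q/(ṁ·Cp) = 22032/(202×1.76) = 61.971 K
T_out = 54.8 + 61.971 = 116.77 °C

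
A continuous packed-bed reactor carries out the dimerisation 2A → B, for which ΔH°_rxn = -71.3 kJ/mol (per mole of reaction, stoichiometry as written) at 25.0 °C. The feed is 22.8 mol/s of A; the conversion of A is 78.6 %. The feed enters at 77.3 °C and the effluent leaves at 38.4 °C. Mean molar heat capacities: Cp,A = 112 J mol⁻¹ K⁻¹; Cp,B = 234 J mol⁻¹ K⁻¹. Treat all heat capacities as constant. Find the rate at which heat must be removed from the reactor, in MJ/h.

Q_out = 2650 MJ/h

Extent of reaction ξ = 0.786 × 22.8 / 2 = 8.9604 mol/s
Reaction term: ξ·ΔH°_rxn = 8.9604 × -71.3 = -638.88 kJ/s
Sensible, feed 77.3→25 °C: -133.55 kJ/s
Outlet flows (mol/s): A 4.8792, B 8.9604
Sensible, products 25→38.4 °C: 35.419 kJ/s
Q = ΔH = -737.01 kJ/s = -737.01 kW
Heat removed = 2653.2 MJ/h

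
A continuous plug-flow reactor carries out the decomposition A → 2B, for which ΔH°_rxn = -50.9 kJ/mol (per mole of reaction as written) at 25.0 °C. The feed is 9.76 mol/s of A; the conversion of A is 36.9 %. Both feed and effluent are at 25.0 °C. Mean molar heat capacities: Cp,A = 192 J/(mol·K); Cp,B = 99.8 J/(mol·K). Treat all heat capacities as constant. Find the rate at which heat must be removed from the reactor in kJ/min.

Q_out = 11000 kJ/min

Extent of reaction ξ = 0.369 × 9.76 = 3.6014 mol/s
Reaction term: ξ·ΔH°_rxn = 3.6014 × -50.9 = -183.31 kJ/s
Q = ΔH = -183.31 kJ/s = -183.31 kW
Heat removed = 10999 kJ/min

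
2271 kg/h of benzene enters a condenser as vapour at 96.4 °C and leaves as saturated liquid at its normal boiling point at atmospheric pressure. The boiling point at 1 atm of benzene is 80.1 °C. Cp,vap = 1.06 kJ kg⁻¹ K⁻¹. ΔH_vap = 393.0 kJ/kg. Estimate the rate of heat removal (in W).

Q_c = 259000 W

vapour 96.4→80.1 °C: -17.278 kJ/kg
condensation at 80.1 °C: -393 kJ/kg
Δh = -17.278 + -393 = -410.28 kJ/kg
Q = ṁ·Δh = 2271 kg/h × -410.28 kJ/kg = -931740 kJ/h
|Q| = 258.82 kW = 258820 W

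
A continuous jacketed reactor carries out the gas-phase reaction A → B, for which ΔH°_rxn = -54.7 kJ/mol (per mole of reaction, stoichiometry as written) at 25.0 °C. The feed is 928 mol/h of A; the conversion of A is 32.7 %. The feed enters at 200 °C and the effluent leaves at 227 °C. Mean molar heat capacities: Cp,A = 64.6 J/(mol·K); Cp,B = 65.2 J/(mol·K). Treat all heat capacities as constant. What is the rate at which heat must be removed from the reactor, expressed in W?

Extent of reaction ξ = 0.327 × 928 = 303.46 mol/h
Reaction term: ξ·ΔH°_rxn = 303.46 × -54.7 = -16599 kJ/h
Sensible, feed 200→25 °C: -10491 kJ/h
Outlet flows (mol/h): A 624.54, B 303.46
Sensible, products 25→227 °C: 12146 kJ/h
Q = ΔH = -14944 kJ/h = -4.151 kW
Heat removed = 4151 W

Q_out = 4150 W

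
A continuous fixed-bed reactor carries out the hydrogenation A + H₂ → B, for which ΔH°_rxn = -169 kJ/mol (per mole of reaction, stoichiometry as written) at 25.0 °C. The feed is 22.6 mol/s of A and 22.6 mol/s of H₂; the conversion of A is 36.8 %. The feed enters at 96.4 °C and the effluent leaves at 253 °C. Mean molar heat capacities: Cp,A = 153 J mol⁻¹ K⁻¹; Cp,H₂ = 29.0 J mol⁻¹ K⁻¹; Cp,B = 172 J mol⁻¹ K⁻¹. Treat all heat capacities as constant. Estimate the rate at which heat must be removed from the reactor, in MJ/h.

Q_out = 2810 MJ/h

Extent of reaction ξ = 0.368 × 22.6 = 8.3168 mol/s
Reaction term: ξ·ΔH°_rxn = 8.3168 × -169 = -1405.5 kJ/s
Sensible, feed 96.4→25 °C: -293.68 kJ/s
Outlet flows (mol/s): A 14.283, H₂ 14.283, B 8.3168
Sensible, products 25→253 °C: 918.85 kJ/s
Q = ΔH = -780.37 kJ/s = -780.37 kW
Heat removed = 2809.3 MJ/h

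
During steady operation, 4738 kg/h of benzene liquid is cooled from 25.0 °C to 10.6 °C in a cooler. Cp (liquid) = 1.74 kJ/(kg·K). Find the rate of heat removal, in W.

Q_c = 33000 W

Q = ṁ·Cp·ΔT = 4738 × 1.74 × (10.6 − 25.0) = -118720 kJ/h
Converting: 118720 / 3600 s = 32.976 kW
Cooling duty = 32976 W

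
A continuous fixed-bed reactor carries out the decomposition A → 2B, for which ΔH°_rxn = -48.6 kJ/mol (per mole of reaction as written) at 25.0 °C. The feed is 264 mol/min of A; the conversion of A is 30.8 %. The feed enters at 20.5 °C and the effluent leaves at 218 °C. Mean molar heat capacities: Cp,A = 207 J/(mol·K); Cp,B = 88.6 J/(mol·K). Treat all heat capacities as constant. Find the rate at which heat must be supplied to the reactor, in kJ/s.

Extent of reaction ξ = 0.308 × 264 = 81.312 mol/min
Reaction term: ξ·ΔH°_rxn = 81.312 × -48.6 = -3951.8 kJ/min
Sensible, feed 20.5→25 °C: 245.92 kJ/min
Outlet flows (mol/min): A 182.69, B 162.62
Sensible, products 25→218 °C: 10079 kJ/min
Q = ΔH = 6373.6 kJ/min = 106.23 kW
Heat supplied = 106.23 kJ/s

Q_in = 106 kJ/s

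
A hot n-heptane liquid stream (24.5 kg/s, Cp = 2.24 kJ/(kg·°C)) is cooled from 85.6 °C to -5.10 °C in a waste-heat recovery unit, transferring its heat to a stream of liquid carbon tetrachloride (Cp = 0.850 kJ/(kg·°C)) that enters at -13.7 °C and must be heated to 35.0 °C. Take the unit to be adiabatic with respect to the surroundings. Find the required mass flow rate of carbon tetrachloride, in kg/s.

ṁ_c = 120 kg/s

Heat released by hot stream: Q = 24.5 × 2.24 × (85.6 − -5.10) = 4977.6 kJ/s
Energy balance on cold side (adiabatic exchanger): Q = ṁ_c·Cp_c·(T_c,out − T_c,in)
ṁ_c = 4977.6 / [0.850 × (35.0 − -13.7)] = 120.25 kg/s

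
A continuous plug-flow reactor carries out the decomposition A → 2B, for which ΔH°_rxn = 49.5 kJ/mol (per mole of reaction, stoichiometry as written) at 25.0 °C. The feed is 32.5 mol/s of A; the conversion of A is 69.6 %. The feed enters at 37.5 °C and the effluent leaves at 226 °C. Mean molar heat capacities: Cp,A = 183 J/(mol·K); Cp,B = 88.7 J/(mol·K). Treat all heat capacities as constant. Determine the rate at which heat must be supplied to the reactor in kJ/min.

Q_in = 133000 kJ/min

Extent of reaction ξ = 0.696 × 32.5 = 22.62 mol/s
Reaction term: ξ·ΔH°_rxn = 22.62 × 49.5 = 1119.7 kJ/s
Sensible, feed 37.5→25 °C: -74.344 kJ/s
Outlet flows (mol/s): A 9.88, B 45.24
Sensible, products 25→226 °C: 1170 kJ/s
Q = ΔH = 2215.3 kJ/s = 2215.3 kW
Heat supplied = 132920 kJ/min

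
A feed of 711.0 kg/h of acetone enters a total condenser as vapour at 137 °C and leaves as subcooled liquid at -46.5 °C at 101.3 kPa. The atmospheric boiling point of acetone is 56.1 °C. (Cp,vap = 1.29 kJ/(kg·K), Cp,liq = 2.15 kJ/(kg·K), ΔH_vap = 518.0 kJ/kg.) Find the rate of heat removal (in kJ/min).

Q_c = 9990 kJ/min

vapour 137→56.1 °C: -104.36 kJ/kg
condensation at 56.1 °C: -518 kJ/kg
liquid 56.1→-46.5 °C: -220.59 kJ/kg
Δh = -104.36 + -518 + -220.59 = -842.95 kJ/kg
Q = ṁ·Δh = 711.0 kg/h × -842.95 kJ/kg = -599340 kJ/h
|Q| = 166.48 kW = 9989 kJ/min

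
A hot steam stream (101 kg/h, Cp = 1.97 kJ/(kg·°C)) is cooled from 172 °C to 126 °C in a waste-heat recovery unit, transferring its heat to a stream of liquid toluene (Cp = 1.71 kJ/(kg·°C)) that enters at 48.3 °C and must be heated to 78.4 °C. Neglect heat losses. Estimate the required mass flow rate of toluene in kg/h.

Heat released by hot stream: Q = 101 × 1.97 × (172 − 126) = 9152.6 kJ/h
Energy balance on cold side (adiabatic exchanger): Q = ṁ_c·Cp_c·(T_c,out − T_c,in)
ṁ_c = 9152.6 / [1.71 × (78.4 − 48.3)] = 177.82 kg/h

ṁ_c = 178 kg/h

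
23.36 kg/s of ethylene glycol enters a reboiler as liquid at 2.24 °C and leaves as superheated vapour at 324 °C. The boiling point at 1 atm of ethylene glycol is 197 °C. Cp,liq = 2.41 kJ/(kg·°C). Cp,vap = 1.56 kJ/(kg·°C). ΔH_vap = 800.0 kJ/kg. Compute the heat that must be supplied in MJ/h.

liquid 2.24→197 °C: 469.37 kJ/kg
vaporisation at 197 °C: 800 kJ/kg
vapour 197→324 °C: 198.12 kJ/kg
Δh = 469.37 + 800 + 198.12 = 1467.5 kJ/kg
Q = ṁ·Δh = 23.36 kg/s × 1467.5 kJ/kg = 34281 kJ/s
|Q| = 34281 kW = 123410 MJ/h

Q = 123000 MJ/h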